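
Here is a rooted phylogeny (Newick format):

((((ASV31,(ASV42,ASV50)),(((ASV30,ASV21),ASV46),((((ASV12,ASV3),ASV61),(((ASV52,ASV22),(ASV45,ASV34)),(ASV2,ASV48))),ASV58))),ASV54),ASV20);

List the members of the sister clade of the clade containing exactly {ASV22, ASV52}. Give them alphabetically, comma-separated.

ASV34, ASV45

The clade containing exactly {ASV22, ASV52} attaches to the tree at the node subtending ((ASV52,ASV22),(ASV45,ASV34)).
The other lineage descending from that same node — the sister group — is (ASV45,ASV34); its 2 tips in alphabetical order are the answer.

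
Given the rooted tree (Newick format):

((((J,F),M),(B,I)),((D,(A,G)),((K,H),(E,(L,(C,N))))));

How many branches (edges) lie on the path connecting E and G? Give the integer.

The MRCA of E and G is the node subtending ((D,(A,G)),((K,H),(E,(L,(C,N))))).
From E up to that node: 3 branches. From G up to the same node: 3 branches. Total: 3 + 3 = 6.

6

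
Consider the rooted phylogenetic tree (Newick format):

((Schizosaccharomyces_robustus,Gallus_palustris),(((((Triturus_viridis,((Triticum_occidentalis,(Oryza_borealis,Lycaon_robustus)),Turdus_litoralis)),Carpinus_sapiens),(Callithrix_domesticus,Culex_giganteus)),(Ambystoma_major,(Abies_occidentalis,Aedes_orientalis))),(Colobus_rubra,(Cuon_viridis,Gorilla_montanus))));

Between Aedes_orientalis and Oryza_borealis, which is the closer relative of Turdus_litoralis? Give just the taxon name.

The MRCA of Turdus_litoralis and Oryza_borealis subtends ((Triticum_occidentalis,(Oryza_borealis,Lycaon_robustus)),Turdus_litoralis) (4 taxa).
The MRCA of Turdus_litoralis and Aedes_orientalis subtends ((((Triturus_viridis,((Triticum_occidentalis,(Oryza_borealis,Lycaon_robustus)),Turdus_litoralis)),Carpinus_sapiens),(Callithrix_domesticus,Culex_giganteus)),(Ambystoma_major,(Abies_occidentalis,Aedes_orientalis))) (11 taxa).
The first is nested inside the second, so Turdus_litoralis shares a more recent common ancestor with Oryza_borealis.

Oryza_borealis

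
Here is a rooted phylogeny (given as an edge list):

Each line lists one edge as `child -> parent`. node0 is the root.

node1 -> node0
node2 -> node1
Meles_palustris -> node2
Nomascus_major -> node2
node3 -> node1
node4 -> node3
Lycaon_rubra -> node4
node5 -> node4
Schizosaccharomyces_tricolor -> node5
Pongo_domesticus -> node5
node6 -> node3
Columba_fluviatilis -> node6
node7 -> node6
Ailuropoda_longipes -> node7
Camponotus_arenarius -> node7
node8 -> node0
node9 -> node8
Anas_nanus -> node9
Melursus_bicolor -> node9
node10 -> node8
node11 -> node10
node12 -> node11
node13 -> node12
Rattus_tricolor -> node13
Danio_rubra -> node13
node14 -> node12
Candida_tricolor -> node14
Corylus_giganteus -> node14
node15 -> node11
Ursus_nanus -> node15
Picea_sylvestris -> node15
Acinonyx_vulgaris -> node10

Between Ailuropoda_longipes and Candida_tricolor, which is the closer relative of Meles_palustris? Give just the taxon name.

Ailuropoda_longipes

The MRCA of Meles_palustris and Ailuropoda_longipes subtends ((Meles_palustris,Nomascus_major),((Lycaon_rubra,(Schizosaccharomyces_tricolor,Pongo_domesticus)),(Columba_fluviatilis,(Ailuropoda_longipes,Camponotus_arenarius)))) (8 taxa).
The MRCA of Meles_palustris and Candida_tricolor is the root, subtending the entire tree (17 taxa).
The first is nested inside the second, so Meles_palustris shares a more recent common ancestor with Ailuropoda_longipes.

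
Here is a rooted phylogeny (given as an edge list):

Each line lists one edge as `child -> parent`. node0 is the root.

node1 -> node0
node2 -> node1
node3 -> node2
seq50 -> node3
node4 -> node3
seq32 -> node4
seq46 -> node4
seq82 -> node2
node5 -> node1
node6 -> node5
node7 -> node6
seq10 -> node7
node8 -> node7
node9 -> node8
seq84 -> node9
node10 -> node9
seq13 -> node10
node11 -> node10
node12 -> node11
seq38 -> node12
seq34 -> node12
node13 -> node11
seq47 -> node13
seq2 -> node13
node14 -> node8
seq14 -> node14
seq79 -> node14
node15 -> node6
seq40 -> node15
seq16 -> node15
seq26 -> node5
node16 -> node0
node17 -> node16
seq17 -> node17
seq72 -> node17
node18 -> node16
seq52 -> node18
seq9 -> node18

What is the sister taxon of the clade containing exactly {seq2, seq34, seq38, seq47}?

seq13

The clade containing exactly {seq2, seq34, seq38, seq47} attaches to the tree at the node subtending (seq13,((seq38,seq34),(seq47,seq2))).
The other lineage descending from that same node — the sister group — is the single tip seq13.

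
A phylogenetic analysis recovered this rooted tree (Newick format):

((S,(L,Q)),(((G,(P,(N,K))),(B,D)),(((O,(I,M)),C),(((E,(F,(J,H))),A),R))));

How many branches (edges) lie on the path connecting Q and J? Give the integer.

The MRCA of Q and J is the root of the tree.
From Q up to that node: 3 branches. From J up to the same node: 8 branches. Total: 3 + 8 = 11.

11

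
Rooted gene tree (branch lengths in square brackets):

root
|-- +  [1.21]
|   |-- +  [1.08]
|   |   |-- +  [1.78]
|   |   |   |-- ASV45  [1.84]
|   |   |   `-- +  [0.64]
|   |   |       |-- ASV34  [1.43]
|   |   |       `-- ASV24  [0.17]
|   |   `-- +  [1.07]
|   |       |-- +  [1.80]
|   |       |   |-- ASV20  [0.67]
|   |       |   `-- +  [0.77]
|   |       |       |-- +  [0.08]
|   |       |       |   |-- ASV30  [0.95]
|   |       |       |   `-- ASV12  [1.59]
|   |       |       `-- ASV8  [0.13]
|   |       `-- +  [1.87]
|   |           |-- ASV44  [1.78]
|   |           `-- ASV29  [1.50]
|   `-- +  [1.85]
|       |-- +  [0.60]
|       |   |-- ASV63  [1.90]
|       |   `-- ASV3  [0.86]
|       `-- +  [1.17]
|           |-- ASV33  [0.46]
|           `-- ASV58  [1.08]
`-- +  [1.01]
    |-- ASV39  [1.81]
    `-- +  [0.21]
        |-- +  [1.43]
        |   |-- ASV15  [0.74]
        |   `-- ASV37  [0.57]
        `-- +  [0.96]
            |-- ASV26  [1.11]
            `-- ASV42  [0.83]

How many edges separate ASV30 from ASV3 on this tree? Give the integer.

The MRCA of ASV30 and ASV3 is the node subtending (((ASV45,(ASV34,ASV24)),((ASV20,((ASV30,ASV12),ASV8)),(ASV44,ASV29))),((ASV63,ASV3),(ASV33,ASV58))).
From ASV30 up to that node: 6 branches. From ASV3 up to the same node: 3 branches. Total: 6 + 3 = 9.

9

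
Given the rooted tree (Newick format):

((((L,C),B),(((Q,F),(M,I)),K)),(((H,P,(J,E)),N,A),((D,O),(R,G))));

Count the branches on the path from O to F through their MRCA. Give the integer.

The MRCA of O and F is the root of the tree.
From O up to that node: 4 branches. From F up to the same node: 5 branches. Total: 4 + 5 = 9.

9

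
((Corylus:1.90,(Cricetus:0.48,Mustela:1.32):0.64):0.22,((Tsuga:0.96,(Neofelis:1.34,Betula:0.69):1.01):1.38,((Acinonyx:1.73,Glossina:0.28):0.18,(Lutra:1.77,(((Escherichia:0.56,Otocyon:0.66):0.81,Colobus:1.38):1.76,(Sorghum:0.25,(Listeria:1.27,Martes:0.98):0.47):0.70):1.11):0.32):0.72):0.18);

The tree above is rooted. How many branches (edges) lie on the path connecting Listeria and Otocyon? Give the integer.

The MRCA of Listeria and Otocyon is the node subtending (((Escherichia,Otocyon),Colobus),(Sorghum,(Listeria,Martes))).
From Listeria up to that node: 3 branches. From Otocyon up to the same node: 3 branches. Total: 3 + 3 = 6.

6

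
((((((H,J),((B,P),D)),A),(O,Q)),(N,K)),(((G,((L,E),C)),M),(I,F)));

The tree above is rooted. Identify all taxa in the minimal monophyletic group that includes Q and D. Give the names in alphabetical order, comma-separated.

Tracing Q: it sits inside (O,Q).
Tracing D: it sits inside ((B,P),D).
The smallest clade enclosing both is ((((H,J),((B,P),D)),A),(O,Q)); the answer is its 8 terminal taxa in alphabetical order.

A, B, D, H, J, O, P, Q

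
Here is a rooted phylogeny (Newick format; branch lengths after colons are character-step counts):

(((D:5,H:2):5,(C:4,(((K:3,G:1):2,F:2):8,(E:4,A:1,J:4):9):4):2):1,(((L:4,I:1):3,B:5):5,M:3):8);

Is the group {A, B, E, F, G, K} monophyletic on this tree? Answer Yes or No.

No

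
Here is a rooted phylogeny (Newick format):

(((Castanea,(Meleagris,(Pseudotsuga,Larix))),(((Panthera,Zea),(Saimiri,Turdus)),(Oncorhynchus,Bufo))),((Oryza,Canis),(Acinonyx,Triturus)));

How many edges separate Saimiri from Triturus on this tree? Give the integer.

The MRCA of Saimiri and Triturus is the root of the tree.
From Saimiri up to that node: 5 branches. From Triturus up to the same node: 3 branches. Total: 5 + 3 = 8.

8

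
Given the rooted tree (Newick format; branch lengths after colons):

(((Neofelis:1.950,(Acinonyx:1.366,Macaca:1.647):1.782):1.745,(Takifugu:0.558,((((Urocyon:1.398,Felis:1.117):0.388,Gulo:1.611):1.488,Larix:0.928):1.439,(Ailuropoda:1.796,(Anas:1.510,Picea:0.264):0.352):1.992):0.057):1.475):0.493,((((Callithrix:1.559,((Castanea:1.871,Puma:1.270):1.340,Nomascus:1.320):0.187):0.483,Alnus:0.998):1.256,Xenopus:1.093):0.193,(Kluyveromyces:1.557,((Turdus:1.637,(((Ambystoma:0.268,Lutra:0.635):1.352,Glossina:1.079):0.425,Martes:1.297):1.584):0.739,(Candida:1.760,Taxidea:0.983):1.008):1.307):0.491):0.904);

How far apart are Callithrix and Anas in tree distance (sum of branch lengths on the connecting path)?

10.274

The path runs Callithrix → … → MRCA → … → Anas; the MRCA is the root of the tree.
Branch lengths along that path: 1.559 + 0.483 + 1.256 + 0.193 + 0.904 + 0.493 + 1.475 + 0.057 + 1.992 + 0.352 + 1.510 = 10.274.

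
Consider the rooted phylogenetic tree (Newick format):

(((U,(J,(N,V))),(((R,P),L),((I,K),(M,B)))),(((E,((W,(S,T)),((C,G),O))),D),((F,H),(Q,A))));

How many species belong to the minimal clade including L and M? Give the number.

7

The MRCA of L and M is the node subtending (((R,P),L),((I,K),(M,B))).
That clade contains 7 terminal taxa: B, I, K, L, M, P, R.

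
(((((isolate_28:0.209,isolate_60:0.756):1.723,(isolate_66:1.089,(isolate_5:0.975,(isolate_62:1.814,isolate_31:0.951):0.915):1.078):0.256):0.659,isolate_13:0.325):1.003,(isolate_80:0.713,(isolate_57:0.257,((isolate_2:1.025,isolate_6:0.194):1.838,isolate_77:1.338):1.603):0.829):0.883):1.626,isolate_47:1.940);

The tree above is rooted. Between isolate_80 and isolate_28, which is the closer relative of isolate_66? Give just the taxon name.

isolate_28

The MRCA of isolate_66 and isolate_28 subtends ((isolate_28,isolate_60),(isolate_66,(isolate_5,(isolate_62,isolate_31)))) (6 taxa).
The MRCA of isolate_66 and isolate_80 subtends ((((isolate_28,isolate_60),(isolate_66,(isolate_5,(isolate_62,isolate_31)))),isolate_13),(isolate_80,(isolate_57,((isolate_2,isolate_6),isolate_77)))) (12 taxa).
The first is nested inside the second, so isolate_66 shares a more recent common ancestor with isolate_28.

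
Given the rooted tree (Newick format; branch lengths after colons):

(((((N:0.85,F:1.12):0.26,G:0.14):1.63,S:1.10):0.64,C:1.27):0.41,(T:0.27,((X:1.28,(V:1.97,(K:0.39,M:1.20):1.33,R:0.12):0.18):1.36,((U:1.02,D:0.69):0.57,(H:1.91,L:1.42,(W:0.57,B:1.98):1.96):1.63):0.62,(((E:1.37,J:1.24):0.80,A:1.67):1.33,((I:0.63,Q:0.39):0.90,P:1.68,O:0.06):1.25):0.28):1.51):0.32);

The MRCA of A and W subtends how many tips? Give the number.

18

The MRCA of A and W is the node subtending ((X,(V,(K,M),R)),((U,D),(H,L,(W,B))),(((E,J),A),((I,Q),P,O))).
That clade contains 18 terminal taxa: A, B, D, E, H, I, J, K, L, M, O, P, Q, R, U, V, W, X.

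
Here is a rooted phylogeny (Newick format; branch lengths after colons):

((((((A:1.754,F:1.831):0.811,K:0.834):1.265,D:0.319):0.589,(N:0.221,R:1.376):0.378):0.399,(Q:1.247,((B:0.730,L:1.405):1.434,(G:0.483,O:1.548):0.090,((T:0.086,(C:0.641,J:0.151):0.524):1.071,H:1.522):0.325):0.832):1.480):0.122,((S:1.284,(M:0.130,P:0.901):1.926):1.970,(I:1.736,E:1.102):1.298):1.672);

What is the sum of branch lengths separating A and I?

9.646

The path runs A → … → MRCA → … → I; the MRCA is the root of the tree.
Branch lengths along that path: 1.754 + 0.811 + 1.265 + 0.589 + 0.399 + 0.122 + 1.672 + 1.298 + 1.736 = 9.646.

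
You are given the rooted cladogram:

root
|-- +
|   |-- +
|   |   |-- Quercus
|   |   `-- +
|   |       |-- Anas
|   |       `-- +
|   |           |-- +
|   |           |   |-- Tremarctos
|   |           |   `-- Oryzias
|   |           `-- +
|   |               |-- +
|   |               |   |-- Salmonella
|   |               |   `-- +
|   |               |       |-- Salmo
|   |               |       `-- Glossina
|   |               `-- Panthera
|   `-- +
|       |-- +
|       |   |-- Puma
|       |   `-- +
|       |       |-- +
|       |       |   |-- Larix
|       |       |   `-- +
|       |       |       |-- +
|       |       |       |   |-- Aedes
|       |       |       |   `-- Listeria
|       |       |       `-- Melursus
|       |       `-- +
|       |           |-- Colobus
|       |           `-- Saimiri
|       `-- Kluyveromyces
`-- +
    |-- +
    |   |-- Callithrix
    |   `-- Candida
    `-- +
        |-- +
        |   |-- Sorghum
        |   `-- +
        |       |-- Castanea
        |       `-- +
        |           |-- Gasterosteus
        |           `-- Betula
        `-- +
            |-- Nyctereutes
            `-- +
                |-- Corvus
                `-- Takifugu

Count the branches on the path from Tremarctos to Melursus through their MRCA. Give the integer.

The MRCA of Tremarctos and Melursus is the node subtending ((Quercus,(Anas,((Tremarctos,Oryzias),((Salmonella,(Salmo,Glossina)),Panthera)))),((Puma,((Larix,((Aedes,Listeria),Melursus)),(Colobus,Saimiri))),Kluyveromyces)).
From Tremarctos up to that node: 5 branches. From Melursus up to the same node: 6 branches. Total: 5 + 6 = 11.

11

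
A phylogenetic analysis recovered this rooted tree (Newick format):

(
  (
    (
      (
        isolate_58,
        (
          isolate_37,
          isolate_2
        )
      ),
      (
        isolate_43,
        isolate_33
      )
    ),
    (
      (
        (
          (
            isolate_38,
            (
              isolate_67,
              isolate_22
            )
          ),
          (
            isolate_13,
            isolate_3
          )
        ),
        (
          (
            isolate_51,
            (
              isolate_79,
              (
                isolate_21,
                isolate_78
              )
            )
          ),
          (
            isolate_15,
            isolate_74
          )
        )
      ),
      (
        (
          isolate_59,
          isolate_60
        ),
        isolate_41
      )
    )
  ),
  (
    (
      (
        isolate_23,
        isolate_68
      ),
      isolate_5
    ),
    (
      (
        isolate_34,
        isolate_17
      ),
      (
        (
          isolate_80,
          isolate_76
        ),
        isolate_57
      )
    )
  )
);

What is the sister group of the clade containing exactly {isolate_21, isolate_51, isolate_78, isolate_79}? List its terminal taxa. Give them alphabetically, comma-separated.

isolate_15, isolate_74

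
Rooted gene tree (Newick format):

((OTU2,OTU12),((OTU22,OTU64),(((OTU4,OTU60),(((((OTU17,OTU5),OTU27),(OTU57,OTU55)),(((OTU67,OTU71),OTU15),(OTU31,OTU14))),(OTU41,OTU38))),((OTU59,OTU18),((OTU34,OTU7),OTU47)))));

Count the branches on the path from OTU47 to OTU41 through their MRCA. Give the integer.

7

The MRCA of OTU47 and OTU41 is the node subtending (((OTU4,OTU60),(((((OTU17,OTU5),OTU27),(OTU57,OTU55)),(((OTU67,OTU71),OTU15),(OTU31,OTU14))),(OTU41,OTU38))),((OTU59,OTU18),((OTU34,OTU7),OTU47))).
From OTU47 up to that node: 3 branches. From OTU41 up to the same node: 4 branches. Total: 3 + 4 = 7.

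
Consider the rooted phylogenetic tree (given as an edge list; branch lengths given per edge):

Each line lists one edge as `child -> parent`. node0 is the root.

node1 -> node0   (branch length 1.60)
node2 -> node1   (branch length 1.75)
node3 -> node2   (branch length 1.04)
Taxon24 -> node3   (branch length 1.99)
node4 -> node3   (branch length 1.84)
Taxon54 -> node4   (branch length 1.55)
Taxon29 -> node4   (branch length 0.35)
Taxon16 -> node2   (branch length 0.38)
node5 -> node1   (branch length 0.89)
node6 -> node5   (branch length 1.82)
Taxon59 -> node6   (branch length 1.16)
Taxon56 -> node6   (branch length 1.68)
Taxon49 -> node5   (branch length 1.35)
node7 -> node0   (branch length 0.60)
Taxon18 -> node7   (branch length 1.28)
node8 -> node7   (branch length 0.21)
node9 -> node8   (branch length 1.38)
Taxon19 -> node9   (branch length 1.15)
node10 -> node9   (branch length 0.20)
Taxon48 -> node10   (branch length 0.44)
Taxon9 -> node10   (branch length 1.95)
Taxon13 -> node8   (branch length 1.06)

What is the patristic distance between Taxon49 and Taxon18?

The path runs Taxon49 → … → MRCA → … → Taxon18; the MRCA is the root of the tree.
Branch lengths along that path: 1.35 + 0.89 + 1.60 + 0.60 + 1.28 = 5.72.

5.72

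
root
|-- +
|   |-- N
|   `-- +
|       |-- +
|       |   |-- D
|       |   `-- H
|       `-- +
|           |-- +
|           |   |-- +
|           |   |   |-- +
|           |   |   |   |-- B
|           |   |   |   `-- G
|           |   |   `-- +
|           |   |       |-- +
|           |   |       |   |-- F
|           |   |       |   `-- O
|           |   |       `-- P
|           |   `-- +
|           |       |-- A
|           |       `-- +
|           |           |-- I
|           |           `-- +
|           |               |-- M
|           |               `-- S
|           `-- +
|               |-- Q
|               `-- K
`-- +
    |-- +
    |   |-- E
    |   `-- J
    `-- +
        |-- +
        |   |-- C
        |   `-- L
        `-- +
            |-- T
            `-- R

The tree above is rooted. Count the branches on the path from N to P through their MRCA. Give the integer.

7

The MRCA of N and P is the node subtending (N,((D,H),((((B,G),((F,O),P)),(A,(I,(M,S)))),(Q,K)))).
From N up to that node: 1 branch. From P up to the same node: 6 branches. Total: 1 + 6 = 7.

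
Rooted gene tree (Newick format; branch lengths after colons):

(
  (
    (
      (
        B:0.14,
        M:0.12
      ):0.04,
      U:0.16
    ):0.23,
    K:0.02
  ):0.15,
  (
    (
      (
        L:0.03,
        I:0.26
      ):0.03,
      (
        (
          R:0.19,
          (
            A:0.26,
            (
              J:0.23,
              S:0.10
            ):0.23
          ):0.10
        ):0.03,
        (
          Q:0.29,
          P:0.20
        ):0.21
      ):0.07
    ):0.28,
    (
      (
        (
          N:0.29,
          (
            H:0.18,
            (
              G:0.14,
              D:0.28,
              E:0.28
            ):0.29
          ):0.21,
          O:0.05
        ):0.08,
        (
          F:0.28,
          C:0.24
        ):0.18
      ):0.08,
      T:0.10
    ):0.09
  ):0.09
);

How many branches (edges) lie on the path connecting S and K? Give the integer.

9

The MRCA of S and K is the root of the tree.
From S up to that node: 7 branches. From K up to the same node: 2 branches. Total: 7 + 2 = 9.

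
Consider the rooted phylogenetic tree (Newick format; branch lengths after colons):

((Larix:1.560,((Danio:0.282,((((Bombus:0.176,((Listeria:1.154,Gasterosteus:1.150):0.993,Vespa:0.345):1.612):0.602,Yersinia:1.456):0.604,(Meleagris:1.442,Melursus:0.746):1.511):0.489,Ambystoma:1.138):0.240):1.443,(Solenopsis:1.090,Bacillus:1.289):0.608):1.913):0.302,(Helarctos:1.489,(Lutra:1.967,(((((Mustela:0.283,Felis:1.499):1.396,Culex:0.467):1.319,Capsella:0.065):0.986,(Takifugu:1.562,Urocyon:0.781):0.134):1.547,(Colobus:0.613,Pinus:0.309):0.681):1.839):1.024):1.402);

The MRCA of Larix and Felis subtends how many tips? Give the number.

22

The MRCA of Larix and Felis is the root, so the clade is the entire tree.
That clade contains 22 terminal taxa: Ambystoma, Bacillus, Bombus, Capsella, Colobus, Culex, Danio, Felis, Gasterosteus, Helarctos, Larix, Listeria, Lutra, Meleagris, Melursus, Mustela, Pinus, Solenopsis, Takifugu, Urocyon, Vespa, Yersinia.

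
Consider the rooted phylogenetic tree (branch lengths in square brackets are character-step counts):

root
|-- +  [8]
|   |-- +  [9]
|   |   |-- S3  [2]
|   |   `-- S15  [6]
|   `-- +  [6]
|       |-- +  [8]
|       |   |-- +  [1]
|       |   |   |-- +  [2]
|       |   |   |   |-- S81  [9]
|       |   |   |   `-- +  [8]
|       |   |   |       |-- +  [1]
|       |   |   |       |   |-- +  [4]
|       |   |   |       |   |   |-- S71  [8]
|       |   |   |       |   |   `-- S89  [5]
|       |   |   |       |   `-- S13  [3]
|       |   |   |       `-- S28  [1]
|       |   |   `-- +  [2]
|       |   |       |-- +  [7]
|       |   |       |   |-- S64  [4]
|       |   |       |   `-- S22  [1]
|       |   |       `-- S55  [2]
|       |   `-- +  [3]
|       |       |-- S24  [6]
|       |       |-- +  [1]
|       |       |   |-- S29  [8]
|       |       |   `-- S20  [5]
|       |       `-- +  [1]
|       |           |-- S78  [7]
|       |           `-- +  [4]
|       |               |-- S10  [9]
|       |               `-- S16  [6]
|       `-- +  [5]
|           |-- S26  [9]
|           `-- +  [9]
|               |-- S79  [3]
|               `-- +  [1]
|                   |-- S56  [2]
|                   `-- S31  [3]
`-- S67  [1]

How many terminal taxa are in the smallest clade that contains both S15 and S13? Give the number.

20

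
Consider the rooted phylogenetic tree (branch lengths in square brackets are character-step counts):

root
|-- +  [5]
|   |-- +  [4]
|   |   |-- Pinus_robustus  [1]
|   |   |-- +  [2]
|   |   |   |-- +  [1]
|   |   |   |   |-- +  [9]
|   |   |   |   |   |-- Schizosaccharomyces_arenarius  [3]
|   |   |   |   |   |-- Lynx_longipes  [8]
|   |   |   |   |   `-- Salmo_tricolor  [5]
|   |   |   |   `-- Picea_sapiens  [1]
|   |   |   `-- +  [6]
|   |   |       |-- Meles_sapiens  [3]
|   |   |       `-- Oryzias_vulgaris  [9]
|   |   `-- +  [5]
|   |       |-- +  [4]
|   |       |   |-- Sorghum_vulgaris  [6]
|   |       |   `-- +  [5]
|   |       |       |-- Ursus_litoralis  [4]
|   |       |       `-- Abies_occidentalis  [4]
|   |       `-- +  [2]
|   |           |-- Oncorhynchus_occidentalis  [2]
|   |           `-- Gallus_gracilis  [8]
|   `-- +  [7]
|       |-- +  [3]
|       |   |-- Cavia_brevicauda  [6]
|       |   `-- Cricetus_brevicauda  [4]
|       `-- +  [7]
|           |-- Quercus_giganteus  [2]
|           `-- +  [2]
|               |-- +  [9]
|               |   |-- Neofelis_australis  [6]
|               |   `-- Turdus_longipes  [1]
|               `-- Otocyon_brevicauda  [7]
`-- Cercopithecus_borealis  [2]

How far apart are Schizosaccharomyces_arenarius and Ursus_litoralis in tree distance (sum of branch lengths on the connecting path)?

33

The path runs Schizosaccharomyces_arenarius → … → MRCA → … → Ursus_litoralis; the MRCA is the node subtending (Pinus_robustus,(((Schizosaccharomyces_arenarius,Lynx_longipes,Salmo_tricolor),Picea_sapiens),(Meles_sapiens,Oryzias_vulgaris)),((Sorghum_vulgaris,(Ursus_litoralis,Abies_occidentalis)),(Oncorhynchus_occidentalis,Gallus_gracilis))).
Branch lengths along that path: 3 + 9 + 1 + 2 + 5 + 4 + 5 + 4 = 33.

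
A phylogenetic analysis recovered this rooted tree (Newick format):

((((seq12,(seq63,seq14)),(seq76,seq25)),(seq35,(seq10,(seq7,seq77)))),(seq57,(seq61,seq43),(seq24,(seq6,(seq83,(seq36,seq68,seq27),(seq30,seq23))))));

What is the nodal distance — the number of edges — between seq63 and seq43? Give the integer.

The MRCA of seq63 and seq43 is the root of the tree.
From seq63 up to that node: 5 branches. From seq43 up to the same node: 3 branches. Total: 5 + 3 = 8.

8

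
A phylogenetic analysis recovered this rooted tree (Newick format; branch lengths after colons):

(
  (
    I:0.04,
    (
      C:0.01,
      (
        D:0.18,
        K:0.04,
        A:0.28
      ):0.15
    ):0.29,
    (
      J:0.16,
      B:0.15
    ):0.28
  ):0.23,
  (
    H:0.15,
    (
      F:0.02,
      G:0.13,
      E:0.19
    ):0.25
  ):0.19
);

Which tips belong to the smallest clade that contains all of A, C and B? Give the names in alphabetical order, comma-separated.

Tracing A: it sits inside (D,K,A).
Tracing C: it sits inside (C,(D,K,A)).
Tracing B: it sits inside (J,B).
The smallest clade enclosing all 3 is (I,(C,(D,K,A)),(J,B)); the answer is its 7 terminal taxa in alphabetical order.

A, B, C, D, I, J, K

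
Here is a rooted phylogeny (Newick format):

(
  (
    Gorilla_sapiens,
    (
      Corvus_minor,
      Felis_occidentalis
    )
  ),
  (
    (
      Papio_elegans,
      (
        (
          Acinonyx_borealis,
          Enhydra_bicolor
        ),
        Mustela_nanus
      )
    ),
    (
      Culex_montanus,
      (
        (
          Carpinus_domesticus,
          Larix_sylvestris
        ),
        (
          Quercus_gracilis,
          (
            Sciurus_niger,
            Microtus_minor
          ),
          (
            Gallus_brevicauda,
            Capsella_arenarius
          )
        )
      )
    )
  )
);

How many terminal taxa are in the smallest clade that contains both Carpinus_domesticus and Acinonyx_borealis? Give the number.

12

The MRCA of Carpinus_domesticus and Acinonyx_borealis is the node subtending ((Papio_elegans,((Acinonyx_borealis,Enhydra_bicolor),Mustela_nanus)),(Culex_montanus,((Carpinus_domesticus,Larix_sylvestris),(Quercus_gracilis,(Sciurus_niger,Microtus_minor),(Gallus_brevicauda,Capsella_arenarius))))).
That clade contains 12 terminal taxa: Acinonyx_borealis, Capsella_arenarius, Carpinus_domesticus, Culex_montanus, Enhydra_bicolor, Gallus_brevicauda, Larix_sylvestris, Microtus_minor, Mustela_nanus, Papio_elegans, Quercus_gracilis, Sciurus_niger.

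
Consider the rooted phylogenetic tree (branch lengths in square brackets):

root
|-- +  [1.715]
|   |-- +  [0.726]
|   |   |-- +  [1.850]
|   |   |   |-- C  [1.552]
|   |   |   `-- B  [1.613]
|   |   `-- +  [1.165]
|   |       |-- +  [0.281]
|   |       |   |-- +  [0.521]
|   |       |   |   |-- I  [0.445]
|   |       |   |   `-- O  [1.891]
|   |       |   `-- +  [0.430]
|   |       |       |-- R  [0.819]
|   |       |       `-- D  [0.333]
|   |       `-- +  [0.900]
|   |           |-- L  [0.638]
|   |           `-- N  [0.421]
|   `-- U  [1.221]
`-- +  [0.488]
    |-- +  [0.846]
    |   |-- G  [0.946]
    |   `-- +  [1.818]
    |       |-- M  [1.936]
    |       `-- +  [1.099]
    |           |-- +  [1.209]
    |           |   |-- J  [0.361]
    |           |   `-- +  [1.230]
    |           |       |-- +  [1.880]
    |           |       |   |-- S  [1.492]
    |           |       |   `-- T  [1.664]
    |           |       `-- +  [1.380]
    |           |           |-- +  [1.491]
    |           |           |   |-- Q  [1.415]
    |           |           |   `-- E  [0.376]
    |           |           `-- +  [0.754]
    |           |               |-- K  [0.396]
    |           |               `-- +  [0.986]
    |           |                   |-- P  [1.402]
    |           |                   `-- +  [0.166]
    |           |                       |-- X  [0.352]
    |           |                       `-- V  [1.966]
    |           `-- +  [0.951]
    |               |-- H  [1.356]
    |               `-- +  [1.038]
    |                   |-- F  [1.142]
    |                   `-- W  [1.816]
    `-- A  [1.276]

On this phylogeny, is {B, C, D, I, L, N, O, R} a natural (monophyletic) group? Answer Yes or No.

Yes

The most recent common ancestor of these taxa subtends ((C,B),(((I,O),(R,D)),(L,N))).
That clade has exactly 8 tips — every listed taxon and nothing else — so the group is monophyletic.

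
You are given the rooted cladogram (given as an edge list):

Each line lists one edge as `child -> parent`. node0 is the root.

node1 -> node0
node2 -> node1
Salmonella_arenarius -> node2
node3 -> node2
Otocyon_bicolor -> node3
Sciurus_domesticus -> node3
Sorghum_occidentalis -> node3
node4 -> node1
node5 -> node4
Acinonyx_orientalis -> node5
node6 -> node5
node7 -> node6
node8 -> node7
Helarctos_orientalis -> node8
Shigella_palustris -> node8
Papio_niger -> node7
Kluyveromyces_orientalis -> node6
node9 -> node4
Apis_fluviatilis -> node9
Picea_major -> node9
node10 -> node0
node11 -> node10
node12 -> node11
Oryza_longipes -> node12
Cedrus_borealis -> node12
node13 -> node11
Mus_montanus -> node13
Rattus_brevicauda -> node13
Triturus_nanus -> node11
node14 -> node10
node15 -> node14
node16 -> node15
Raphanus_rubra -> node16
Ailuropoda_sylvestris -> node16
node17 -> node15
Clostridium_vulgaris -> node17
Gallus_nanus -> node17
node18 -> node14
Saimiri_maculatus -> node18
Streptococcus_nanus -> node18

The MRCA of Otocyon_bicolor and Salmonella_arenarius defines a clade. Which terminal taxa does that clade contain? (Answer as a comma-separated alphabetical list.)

Otocyon_bicolor, Salmonella_arenarius, Sciurus_domesticus, Sorghum_occidentalis

Tracing Otocyon_bicolor: it sits inside (Otocyon_bicolor,Sciurus_domesticus,Sorghum_occidentalis).
Tracing Salmonella_arenarius: it sits inside (Salmonella_arenarius,(Otocyon_bicolor,Sciurus_domesticus,Sorghum_occidentalis)).
The smallest clade enclosing both is (Salmonella_arenarius,(Otocyon_bicolor,Sciurus_domesticus,Sorghum_occidentalis)); the answer is its 4 terminal taxa in alphabetical order.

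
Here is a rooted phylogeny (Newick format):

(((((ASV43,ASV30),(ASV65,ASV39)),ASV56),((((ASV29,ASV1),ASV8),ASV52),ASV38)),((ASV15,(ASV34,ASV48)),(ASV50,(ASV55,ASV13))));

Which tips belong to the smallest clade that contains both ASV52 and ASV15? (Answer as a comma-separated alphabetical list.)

Tracing ASV52: it sits inside (((ASV29,ASV1),ASV8),ASV52).
Tracing ASV15: it sits inside (ASV15,(ASV34,ASV48)).
The smallest clade enclosing both is the whole tree (their MRCA is the root), so the answer is all 16 tips in alphabetical order.

ASV1, ASV13, ASV15, ASV29, ASV30, ASV34, ASV38, ASV39, ASV43, ASV48, ASV50, ASV52, ASV55, ASV56, ASV65, ASV8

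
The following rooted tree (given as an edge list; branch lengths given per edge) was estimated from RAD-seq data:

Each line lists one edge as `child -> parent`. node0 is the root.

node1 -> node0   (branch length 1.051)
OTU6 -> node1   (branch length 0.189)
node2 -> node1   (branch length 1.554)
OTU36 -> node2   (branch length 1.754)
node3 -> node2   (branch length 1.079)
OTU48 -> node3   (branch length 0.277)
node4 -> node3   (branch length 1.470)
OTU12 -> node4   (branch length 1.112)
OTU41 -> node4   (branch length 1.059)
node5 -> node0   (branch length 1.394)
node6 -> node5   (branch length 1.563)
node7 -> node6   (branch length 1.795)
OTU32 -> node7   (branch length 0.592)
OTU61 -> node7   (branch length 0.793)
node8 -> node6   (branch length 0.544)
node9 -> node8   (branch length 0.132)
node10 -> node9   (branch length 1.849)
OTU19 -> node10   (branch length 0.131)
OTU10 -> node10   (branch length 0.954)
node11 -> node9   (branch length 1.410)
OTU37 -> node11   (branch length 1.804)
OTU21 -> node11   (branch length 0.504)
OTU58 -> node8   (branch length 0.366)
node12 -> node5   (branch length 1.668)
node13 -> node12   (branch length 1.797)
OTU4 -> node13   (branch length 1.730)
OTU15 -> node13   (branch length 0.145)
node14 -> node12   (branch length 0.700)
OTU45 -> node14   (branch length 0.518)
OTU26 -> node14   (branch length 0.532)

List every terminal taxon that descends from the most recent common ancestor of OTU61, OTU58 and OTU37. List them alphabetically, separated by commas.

Tracing OTU61: it sits inside (OTU32,OTU61).
Tracing OTU58: it sits inside (((OTU19,OTU10),(OTU37,OTU21)),OTU58).
Tracing OTU37: it sits inside (OTU37,OTU21).
The smallest clade enclosing all 3 is ((OTU32,OTU61),(((OTU19,OTU10),(OTU37,OTU21)),OTU58)); the answer is its 7 terminal taxa in alphabetical order.

OTU10, OTU19, OTU21, OTU32, OTU37, OTU58, OTU61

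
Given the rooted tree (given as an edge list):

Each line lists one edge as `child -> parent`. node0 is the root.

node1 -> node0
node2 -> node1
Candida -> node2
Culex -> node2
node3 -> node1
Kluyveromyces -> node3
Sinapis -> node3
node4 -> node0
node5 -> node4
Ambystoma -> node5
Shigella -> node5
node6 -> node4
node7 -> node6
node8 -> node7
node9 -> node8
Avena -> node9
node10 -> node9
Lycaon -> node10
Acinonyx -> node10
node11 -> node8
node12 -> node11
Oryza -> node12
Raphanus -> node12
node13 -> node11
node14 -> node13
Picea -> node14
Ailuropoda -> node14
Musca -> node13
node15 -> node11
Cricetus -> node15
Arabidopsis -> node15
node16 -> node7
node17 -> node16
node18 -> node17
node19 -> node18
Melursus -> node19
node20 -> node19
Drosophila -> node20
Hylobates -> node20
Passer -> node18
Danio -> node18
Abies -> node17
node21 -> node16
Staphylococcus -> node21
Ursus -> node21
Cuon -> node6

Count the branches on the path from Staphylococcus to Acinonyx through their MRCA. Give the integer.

7

The MRCA of Staphylococcus and Acinonyx is the node subtending (((Avena,(Lycaon,Acinonyx)),((Oryza,Raphanus),((Picea,Ailuropoda),Musca),(Cricetus,Arabidopsis))),((((Melursus,(Drosophila,Hylobates)),Passer,Danio),Abies),(Staphylococcus,Ursus))).
From Staphylococcus up to that node: 3 branches. From Acinonyx up to the same node: 4 branches. Total: 3 + 4 = 7.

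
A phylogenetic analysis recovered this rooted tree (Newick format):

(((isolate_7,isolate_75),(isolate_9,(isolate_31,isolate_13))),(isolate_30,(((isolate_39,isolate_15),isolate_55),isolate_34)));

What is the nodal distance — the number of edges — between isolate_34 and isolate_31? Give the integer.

7

The MRCA of isolate_34 and isolate_31 is the root of the tree.
From isolate_34 up to that node: 3 branches. From isolate_31 up to the same node: 4 branches. Total: 3 + 4 = 7.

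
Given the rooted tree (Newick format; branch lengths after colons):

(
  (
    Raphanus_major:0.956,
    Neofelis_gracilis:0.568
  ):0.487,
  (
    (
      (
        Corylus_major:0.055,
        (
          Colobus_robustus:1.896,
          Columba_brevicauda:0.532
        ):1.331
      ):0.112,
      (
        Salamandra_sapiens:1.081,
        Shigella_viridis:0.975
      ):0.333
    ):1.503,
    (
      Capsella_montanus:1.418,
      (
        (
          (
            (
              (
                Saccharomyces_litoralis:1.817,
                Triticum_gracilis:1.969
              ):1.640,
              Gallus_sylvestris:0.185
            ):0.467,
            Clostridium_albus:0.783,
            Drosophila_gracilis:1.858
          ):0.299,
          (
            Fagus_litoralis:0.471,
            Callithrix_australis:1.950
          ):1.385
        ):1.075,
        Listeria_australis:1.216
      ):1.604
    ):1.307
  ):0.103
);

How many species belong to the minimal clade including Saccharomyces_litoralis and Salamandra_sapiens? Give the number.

14

The MRCA of Saccharomyces_litoralis and Salamandra_sapiens is the node subtending (((Corylus_major,(Colobus_robustus,Columba_brevicauda)),(Salamandra_sapiens,Shigella_viridis)),(Capsella_montanus,(((((Saccharomyces_litoralis,Triticum_gracilis),Gallus_sylvestris),Clostridium_albus,Drosophila_gracilis),(Fagus_litoralis,Callithrix_australis)),Listeria_australis))).
That clade contains 14 terminal taxa: Callithrix_australis, Capsella_montanus, Clostridium_albus, Colobus_robustus, Columba_brevicauda, Corylus_major, Drosophila_gracilis, Fagus_litoralis, Gallus_sylvestris, Listeria_australis, Saccharomyces_litoralis, Salamandra_sapiens, Shigella_viridis, Triticum_gracilis.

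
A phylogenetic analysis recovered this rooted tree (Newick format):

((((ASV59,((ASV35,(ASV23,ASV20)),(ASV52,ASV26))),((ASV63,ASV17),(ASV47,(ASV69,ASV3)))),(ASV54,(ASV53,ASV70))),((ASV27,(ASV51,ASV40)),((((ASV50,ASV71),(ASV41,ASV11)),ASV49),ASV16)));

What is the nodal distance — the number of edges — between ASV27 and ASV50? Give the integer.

The MRCA of ASV27 and ASV50 is the node subtending ((ASV27,(ASV51,ASV40)),((((ASV50,ASV71),(ASV41,ASV11)),ASV49),ASV16)).
From ASV27 up to that node: 2 branches. From ASV50 up to the same node: 5 branches. Total: 2 + 5 = 7.

7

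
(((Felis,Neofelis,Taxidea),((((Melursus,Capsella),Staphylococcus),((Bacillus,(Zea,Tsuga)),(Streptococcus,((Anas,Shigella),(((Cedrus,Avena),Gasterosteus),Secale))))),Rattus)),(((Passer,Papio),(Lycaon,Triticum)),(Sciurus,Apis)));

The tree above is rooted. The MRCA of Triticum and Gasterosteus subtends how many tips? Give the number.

23

The MRCA of Triticum and Gasterosteus is the root, so the clade is the entire tree.
That clade contains 23 terminal taxa: Anas, Apis, Avena, Bacillus, Capsella, Cedrus, Felis, Gasterosteus, Lycaon, Melursus, Neofelis, Papio, Passer, Rattus, Sciurus, Secale, Shigella, Staphylococcus, Streptococcus, Taxidea, Triticum, Tsuga, Zea.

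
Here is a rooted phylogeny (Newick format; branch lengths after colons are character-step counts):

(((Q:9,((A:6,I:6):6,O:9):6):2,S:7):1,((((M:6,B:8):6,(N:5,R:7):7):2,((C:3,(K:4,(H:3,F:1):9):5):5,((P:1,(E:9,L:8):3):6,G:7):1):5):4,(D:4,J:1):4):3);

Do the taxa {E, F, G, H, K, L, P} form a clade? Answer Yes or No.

No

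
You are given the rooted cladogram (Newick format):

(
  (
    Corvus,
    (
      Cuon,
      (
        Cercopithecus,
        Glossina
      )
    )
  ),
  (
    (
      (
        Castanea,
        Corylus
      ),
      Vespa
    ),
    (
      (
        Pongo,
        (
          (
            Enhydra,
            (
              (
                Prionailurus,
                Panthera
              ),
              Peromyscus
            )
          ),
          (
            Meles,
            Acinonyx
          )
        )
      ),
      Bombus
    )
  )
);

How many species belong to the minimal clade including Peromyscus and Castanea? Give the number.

The MRCA of Peromyscus and Castanea is the node subtending (((Castanea,Corylus),Vespa),((Pongo,((Enhydra,((Prionailurus,Panthera),Peromyscus)),(Meles,Acinonyx))),Bombus)).
That clade contains 11 terminal taxa: Acinonyx, Bombus, Castanea, Corylus, Enhydra, Meles, Panthera, Peromyscus, Pongo, Prionailurus, Vespa.

11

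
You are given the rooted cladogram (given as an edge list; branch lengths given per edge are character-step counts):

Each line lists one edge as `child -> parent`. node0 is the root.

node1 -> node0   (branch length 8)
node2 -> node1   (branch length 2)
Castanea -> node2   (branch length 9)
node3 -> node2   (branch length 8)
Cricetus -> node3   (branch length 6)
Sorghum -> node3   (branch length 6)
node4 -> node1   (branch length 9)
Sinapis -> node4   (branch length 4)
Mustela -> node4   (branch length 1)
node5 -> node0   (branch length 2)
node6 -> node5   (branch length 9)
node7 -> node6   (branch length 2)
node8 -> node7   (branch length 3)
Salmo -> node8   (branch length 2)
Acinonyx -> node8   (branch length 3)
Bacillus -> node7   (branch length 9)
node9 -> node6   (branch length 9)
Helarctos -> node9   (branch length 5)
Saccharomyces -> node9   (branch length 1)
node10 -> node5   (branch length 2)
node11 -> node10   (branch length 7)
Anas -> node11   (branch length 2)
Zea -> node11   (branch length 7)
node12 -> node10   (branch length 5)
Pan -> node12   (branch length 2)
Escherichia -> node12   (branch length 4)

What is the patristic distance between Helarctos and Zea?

The path runs Helarctos → … → MRCA → … → Zea; the MRCA is the node subtending ((((Salmo,Acinonyx),Bacillus),(Helarctos,Saccharomyces)),((Anas,Zea),(Pan,Escherichia))).
Branch lengths along that path: 5 + 9 + 9 + 2 + 7 + 7 = 39.

39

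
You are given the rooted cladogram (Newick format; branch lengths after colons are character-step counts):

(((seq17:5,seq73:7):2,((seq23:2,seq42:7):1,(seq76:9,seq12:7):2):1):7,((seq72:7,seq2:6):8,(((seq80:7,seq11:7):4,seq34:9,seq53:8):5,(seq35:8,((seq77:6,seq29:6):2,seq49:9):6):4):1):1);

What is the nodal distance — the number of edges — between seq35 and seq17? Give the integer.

7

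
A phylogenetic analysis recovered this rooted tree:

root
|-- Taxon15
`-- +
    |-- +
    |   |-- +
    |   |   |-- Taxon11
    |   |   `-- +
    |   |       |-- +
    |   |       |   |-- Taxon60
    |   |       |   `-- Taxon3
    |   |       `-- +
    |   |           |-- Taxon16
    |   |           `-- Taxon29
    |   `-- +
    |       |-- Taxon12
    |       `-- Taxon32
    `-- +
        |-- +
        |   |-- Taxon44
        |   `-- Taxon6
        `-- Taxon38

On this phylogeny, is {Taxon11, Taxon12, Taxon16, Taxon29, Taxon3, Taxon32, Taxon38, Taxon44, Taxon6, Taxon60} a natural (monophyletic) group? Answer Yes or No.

The most recent common ancestor of these taxa subtends (((Taxon11,((Taxon60,Taxon3),(Taxon16,Taxon29))),(Taxon12,Taxon32)),((Taxon44,Taxon6),Taxon38)).
That clade has exactly 10 tips — every listed taxon and nothing else — so the group is monophyletic.

Yes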